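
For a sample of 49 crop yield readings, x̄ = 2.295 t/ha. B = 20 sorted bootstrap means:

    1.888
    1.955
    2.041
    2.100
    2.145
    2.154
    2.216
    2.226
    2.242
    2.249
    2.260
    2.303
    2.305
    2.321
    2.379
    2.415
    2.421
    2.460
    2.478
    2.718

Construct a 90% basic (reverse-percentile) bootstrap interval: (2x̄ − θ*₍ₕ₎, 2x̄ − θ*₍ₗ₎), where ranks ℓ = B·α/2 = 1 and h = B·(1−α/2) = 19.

Percentile endpoints at ranks 1 and 19: θ*₍1₎ = 1.888, θ*₍19₎ = 2.478.
Basic interval reflects these around x̄:
  lower = 2 × 2.295 − 2.478 = 2.112
  upper = 2 × 2.295 − 1.888 = 2.702

(2.112, 2.702)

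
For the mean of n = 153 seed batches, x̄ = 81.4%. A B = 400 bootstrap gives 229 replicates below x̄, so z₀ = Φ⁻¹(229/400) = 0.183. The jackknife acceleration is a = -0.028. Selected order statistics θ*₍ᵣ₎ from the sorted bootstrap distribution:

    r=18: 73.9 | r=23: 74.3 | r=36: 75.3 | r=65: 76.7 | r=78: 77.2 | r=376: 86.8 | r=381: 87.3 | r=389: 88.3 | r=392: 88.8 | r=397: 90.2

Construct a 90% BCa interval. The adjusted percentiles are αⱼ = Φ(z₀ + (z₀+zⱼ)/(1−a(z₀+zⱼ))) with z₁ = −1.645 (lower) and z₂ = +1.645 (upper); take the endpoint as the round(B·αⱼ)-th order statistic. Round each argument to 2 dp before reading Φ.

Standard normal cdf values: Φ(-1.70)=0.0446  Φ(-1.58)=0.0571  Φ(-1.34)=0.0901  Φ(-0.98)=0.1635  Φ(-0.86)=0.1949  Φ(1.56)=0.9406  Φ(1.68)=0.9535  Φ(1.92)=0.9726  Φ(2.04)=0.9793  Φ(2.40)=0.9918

(75.3, 88.3)

Lower: z₀ + z₁ = 0.183 + (-1.645) = -1.462; 1 − a(z₀+z₁) = 1 − (-0.028)(-1.462) = 0.9591; argument = 0.183 + (-1.462)/0.9591 = -1.3414 → -1.34.
α₁ = Φ(-1.34) = 0.0901; rank = round(400 × 0.0901) = 36; θ*₍36₎ = 75.3.
Upper: z₀ + z₂ = 1.828; 1 − a(z₀+z₂) = 1.0512; argument = 1.9220 → 1.92; α₂ = 0.9726; rank = 389; θ*₍389₎ = 88.3.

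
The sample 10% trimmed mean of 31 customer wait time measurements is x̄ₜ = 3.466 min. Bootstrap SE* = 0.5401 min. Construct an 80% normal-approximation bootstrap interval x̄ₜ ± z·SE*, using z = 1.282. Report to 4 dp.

Margin = 1.282 × 0.5401 = 0.69241
Interval: 3.466 ± 0.69241

(2.7736, 4.1584)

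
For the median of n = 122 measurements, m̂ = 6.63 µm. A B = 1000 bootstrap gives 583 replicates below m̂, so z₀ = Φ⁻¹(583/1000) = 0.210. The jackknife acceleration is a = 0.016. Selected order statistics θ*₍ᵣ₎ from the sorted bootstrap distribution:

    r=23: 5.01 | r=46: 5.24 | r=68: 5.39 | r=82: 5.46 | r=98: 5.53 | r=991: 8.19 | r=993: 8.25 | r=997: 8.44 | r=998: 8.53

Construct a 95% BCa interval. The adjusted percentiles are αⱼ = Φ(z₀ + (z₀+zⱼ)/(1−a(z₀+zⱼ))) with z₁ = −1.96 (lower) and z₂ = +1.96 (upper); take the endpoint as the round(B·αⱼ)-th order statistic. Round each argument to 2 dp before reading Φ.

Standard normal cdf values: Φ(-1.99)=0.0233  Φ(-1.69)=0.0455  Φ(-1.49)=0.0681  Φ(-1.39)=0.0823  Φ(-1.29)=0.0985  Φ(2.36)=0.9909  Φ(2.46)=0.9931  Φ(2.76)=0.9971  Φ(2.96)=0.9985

Lower: z₀ + z₁ = 0.210 + (-1.960) = -1.750; 1 − a(z₀+z₁) = 1 − (0.016)(-1.750) = 1.0280; argument = 0.210 + (-1.750)/1.0280 = -1.4923 → -1.49.
α₁ = Φ(-1.49) = 0.0681; rank = round(1000 × 0.0681) = 68; θ*₍68₎ = 5.39.
Upper: z₀ + z₂ = 2.170; 1 − a(z₀+z₂) = 0.9653; argument = 2.4581 → 2.46; α₂ = 0.9931; rank = 993; θ*₍993₎ = 8.25.

(5.39, 8.25)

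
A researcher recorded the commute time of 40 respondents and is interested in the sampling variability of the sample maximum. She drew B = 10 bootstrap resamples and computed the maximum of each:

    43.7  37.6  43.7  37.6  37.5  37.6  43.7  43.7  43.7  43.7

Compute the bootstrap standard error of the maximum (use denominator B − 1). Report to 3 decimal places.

SE* = 3.163

Bootstrap SE is the standard deviation of the 10 replicate maximums.
Mean of replicates: (43.7 + 37.6 + 43.7 + 37.6 + 37.5 + 37.6 + 43.7 + 43.7 + 43.7 + 43.7) / 10 = 412.5000 / 10 = 41.2500
Sum of squared deviations: (+2.4500)² + (−3.6500)² + (+2.4500)² + (−3.6500)² + (−3.7500)² + (−3.6500)² + (+2.4500)² + (+2.4500)² + (+2.4500)² + (+2.4500)² = 90.0450
Variance = 90.0450 / 9 = 10.0050
SE* = √10.0050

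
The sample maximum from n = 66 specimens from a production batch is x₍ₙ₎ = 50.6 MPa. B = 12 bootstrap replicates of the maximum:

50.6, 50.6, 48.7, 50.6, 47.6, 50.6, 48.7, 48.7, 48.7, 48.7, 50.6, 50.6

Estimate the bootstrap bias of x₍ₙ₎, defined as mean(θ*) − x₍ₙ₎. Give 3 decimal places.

bias = −1.042

mean(θ*) = (50.6 + 50.6 + 48.7 + 50.6 + 47.6 + 50.6 + 48.7 + 48.7 + 48.7 + 48.7 + 50.6 + 50.6) / 12 = 49.5583
bias = 49.5583 − 50.6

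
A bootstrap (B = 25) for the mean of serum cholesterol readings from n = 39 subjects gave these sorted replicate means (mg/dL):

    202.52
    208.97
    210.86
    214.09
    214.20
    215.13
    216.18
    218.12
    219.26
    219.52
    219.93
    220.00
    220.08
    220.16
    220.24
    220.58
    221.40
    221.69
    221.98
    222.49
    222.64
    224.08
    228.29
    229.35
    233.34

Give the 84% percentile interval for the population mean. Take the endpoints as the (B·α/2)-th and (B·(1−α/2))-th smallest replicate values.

α = 0.16; lower rank = 25 × 0.080 = 2; upper rank = 25 × 0.920 = 23.
The 2nd smallest replicate is 208.97; the 23rd is 228.29.

(208.97, 228.29)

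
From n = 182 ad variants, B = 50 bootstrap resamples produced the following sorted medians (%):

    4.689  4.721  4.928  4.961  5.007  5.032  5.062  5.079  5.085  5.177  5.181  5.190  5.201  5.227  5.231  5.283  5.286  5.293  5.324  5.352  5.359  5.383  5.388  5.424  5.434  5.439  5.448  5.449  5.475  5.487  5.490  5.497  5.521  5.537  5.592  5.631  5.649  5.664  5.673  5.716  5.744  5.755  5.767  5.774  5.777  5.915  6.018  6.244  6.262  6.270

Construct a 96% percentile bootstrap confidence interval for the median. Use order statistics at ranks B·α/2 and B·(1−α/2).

α = 0.04; lower rank = 50 × 0.020 = 1; upper rank = 50 × 0.980 = 49.
The 1st smallest replicate is 4.689; the 49th is 6.262.

(4.689, 6.262)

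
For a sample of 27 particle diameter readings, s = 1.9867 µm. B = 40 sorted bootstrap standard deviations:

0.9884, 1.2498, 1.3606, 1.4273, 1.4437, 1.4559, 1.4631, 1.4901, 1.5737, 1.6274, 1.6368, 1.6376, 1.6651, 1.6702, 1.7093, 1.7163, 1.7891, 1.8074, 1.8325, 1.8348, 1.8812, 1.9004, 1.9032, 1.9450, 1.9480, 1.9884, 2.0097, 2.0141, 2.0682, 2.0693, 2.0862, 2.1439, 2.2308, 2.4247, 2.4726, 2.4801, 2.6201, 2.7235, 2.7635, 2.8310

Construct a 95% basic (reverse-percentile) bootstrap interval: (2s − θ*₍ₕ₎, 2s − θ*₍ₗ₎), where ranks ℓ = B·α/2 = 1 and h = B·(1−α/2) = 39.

Percentile endpoints at ranks 1 and 39: θ*₍1₎ = 0.9884, θ*₍39₎ = 2.7635.
Basic interval reflects these around s:
  lower = 2 × 1.9867 − 2.7635 = 1.2099
  upper = 2 × 1.9867 − 0.9884 = 2.9850

(1.2099, 2.9850)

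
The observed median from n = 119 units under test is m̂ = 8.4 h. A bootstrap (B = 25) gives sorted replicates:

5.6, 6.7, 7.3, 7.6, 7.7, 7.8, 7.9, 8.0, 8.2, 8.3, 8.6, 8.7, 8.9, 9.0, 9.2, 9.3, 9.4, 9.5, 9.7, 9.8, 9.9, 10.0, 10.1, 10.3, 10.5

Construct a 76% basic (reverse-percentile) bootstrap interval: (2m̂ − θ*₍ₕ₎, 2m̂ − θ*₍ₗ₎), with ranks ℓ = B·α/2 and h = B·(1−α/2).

(6.8, 9.5)

Percentile endpoints at ranks 3 and 22: θ*₍3₎ = 7.3, θ*₍22₎ = 10.0.
Basic interval reflects these around m̂:
  lower = 2 × 8.4 − 10.0 = 6.8
  upper = 2 × 8.4 − 7.3 = 9.5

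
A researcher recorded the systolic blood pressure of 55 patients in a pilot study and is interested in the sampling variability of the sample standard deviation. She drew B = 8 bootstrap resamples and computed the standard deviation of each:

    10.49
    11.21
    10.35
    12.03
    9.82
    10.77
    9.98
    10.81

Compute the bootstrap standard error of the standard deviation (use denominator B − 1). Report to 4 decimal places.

SE* = 0.7074

Bootstrap SE is the standard deviation of the 8 replicate standard deviations.
Mean of replicates: (10.49 + 11.21 + 10.35 + 12.03 + 9.82 + 10.77 + 9.98 + 10.81) / 8 = 85.46000 / 8 = 10.68250
Sum of squared deviations: (−0.19250)² + (+0.52750)² + (−0.33250)² + (+1.34750)² + (−0.86250)² + (+0.08750)² + (−0.70250)² + (+0.12750)² = 3.50295
Variance = 3.50295 / 7 = 0.50042
SE* = √0.50042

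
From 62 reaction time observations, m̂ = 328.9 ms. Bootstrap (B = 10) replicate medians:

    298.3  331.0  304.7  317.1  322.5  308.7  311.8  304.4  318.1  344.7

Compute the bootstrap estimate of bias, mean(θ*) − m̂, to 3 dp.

mean(θ*) = (298.3 + 331.0 + 304.7 + 317.1 + 322.5 + 308.7 + 311.8 + 304.4 + 318.1 + 344.7) / 10 = 316.1300
bias = 316.1300 − 328.9

bias = −12.770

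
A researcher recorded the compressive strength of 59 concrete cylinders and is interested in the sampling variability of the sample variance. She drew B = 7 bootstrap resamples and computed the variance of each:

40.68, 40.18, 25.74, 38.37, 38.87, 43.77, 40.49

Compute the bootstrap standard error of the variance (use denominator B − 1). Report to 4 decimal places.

SE* = 5.8023

Bootstrap SE is the standard deviation of the 7 replicate variances.
Mean of replicates: (40.68 + 40.18 + 25.74 + 38.37 + 38.87 + 43.77 + 40.49) / 7 = 268.10000 / 7 = 38.30000
Sum of squared deviations: (+2.38000)² + (+1.88000)² + (−12.56000)² + (+0.07000)² + (+0.57000)² + (+5.47000)² + (+2.19000)² = 201.99920
Variance = 201.99920 / 6 = 33.66653
SE* = √33.66653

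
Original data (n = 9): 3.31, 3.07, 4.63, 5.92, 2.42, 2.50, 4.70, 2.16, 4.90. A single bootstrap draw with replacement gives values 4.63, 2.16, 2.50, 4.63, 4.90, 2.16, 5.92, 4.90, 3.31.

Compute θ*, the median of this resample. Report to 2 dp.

Sorted: 2.16, 2.16, 2.50, 3.31, 4.63, 4.63, 4.90, 4.90, 5.92
Median = middle value = 4.63

θ* = 4.63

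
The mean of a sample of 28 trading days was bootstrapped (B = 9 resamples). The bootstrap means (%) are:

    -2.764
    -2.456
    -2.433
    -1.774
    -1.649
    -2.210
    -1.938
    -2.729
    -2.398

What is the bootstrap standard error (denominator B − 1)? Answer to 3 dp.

SE* = 0.400

Bootstrap SE is the standard deviation of the 9 replicate means.
Mean of replicates: ((-2.764) + (-2.456) + (-2.433) + (-1.774) + (-1.649) + (-2.210) + (-1.938) + (-2.729) + (-2.398)) / 9 = -20.35100 / 9 = -2.26122
Sum of squared deviations: (−0.50278)² + (−0.19478)² + (−0.17178)² + (+0.48722)² + (+0.61222)² + (+0.05122)² + (+0.32322)² + (−0.46778)² + (−0.13678)² = 1.27705
Variance = 1.27705 / 8 = 0.15963
SE* = √0.15963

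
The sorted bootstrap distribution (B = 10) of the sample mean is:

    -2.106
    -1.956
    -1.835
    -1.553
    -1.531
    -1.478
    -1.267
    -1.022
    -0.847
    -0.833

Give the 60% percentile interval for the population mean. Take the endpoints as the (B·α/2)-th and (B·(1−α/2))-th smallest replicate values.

α = 0.40; lower rank = 10 × 0.200 = 2; upper rank = 10 × 0.800 = 8.
The 2nd smallest replicate is -1.956; the 8th is -1.022.

(-1.956, -1.022)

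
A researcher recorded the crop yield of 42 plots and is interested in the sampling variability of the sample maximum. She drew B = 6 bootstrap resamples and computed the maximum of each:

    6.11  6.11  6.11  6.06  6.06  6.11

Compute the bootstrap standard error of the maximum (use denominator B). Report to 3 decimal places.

Bootstrap SE is the standard deviation of the 6 replicate maximums.
Mean of replicates: (6.11 + 6.11 + 6.11 + 6.06 + 6.06 + 6.11) / 6 = 36.5600 / 6 = 6.0933
Sum of squared deviations: (+0.0167)² + (+0.0167)² + (+0.0167)² + (−0.0333)² + (−0.0333)² + (+0.0167)² = 0.0033
Variance = 0.0033 / 6 = 0.0006
SE* = √0.0006

SE* = 0.024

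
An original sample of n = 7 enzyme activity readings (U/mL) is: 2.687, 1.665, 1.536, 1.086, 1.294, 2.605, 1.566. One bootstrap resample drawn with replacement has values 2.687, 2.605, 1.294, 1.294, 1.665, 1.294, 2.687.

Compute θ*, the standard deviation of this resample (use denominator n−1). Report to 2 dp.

θ* = 0.69

Mean = 1.9323; sum of squared deviations = 2.8854
s² = 2.8854 / 6 = 0.4809
s = √0.4809 = 0.69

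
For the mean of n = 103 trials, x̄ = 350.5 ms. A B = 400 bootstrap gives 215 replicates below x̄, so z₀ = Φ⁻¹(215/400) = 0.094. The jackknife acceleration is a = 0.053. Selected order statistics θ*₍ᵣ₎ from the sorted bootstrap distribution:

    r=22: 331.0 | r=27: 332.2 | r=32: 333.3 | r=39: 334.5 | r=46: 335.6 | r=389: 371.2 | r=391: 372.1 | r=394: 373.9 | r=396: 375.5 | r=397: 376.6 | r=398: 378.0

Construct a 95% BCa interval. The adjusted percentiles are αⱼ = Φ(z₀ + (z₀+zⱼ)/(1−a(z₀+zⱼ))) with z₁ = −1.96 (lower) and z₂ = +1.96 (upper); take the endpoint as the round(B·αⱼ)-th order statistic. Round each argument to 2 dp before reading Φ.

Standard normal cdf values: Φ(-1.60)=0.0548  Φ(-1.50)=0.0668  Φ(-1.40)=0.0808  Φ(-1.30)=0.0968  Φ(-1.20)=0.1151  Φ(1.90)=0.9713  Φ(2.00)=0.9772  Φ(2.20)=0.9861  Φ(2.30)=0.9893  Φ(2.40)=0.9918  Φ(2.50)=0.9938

(331.0, 376.6)

Lower: z₀ + z₁ = 0.094 + (-1.960) = -1.866; 1 − a(z₀+z₁) = 1 − (0.053)(-1.866) = 1.0989; argument = 0.094 + (-1.866)/1.0989 = -1.6041 → -1.60.
α₁ = Φ(-1.60) = 0.0548; rank = round(400 × 0.0548) = 22; θ*₍22₎ = 331.0.
Upper: z₀ + z₂ = 2.054; 1 − a(z₀+z₂) = 0.8911; argument = 2.3989 → 2.40; α₂ = 0.9918; rank = 397; θ*₍397₎ = 376.6.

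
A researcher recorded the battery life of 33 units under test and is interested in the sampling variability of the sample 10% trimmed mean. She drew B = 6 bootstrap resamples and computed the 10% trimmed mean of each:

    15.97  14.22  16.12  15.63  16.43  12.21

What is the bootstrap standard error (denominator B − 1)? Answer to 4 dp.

Bootstrap SE is the standard deviation of the 6 replicate 10% trimmed means.
Mean of replicates: (15.97 + 14.22 + 16.12 + 15.63 + 16.43 + 12.21) / 6 = 90.58000 / 6 = 15.09667
Sum of squared deviations: (+0.87333)² + (−0.87667)² + (+1.02333)² + (+0.53333)² + (+1.33333)² + (−2.88667)² = 12.97353
Variance = 12.97353 / 5 = 2.59471
SE* = √2.59471

SE* = 1.6108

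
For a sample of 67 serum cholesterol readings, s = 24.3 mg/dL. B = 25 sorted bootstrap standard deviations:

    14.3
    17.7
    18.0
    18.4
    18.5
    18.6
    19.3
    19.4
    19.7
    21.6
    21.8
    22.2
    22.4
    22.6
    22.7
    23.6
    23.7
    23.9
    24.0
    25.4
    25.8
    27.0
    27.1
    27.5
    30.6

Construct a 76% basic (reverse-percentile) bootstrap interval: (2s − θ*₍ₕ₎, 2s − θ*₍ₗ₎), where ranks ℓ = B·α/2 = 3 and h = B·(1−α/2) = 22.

(21.6, 30.6)

Percentile endpoints at ranks 3 and 22: θ*₍3₎ = 18.0, θ*₍22₎ = 27.0.
Basic interval reflects these around s:
  lower = 2 × 24.3 − 27.0 = 21.6
  upper = 2 × 24.3 − 18.0 = 30.6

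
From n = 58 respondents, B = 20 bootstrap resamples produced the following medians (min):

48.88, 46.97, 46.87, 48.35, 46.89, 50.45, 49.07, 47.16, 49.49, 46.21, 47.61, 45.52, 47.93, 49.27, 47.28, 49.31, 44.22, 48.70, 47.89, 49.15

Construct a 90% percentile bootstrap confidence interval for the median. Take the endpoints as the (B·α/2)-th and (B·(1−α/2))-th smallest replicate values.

Sorted replicates: 44.22, 45.52, 46.21, 46.87, 46.89, 46.97, 47.16, 47.28, 47.61, 47.89, 47.93, 48.35, 48.70, 48.88, 49.07, 49.15, 49.27, 49.31, 49.49, 50.45
α = 0.10; lower rank = 20 × 0.050 = 1; upper rank = 20 × 0.950 = 19.
The 1st smallest replicate is 44.22; the 19th is 49.49.

(44.22, 49.49)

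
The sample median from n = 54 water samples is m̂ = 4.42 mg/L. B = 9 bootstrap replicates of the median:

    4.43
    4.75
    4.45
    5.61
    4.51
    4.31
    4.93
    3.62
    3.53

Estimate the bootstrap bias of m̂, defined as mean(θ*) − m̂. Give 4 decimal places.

bias = +0.0400

mean(θ*) = (4.43 + 4.75 + 4.45 + 5.61 + 4.51 + 4.31 + 4.93 + 3.62 + 3.53) / 9 = 4.46000
bias = 4.46000 − 4.42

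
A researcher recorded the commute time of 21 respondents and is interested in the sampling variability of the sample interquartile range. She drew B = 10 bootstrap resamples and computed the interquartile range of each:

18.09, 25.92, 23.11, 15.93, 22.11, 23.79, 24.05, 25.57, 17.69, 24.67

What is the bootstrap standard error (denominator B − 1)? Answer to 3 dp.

SE* = 3.567

Bootstrap SE is the standard deviation of the 10 replicate interquartile ranges.
Mean of replicates: (18.09 + 25.92 + 23.11 + 15.93 + 22.11 + 23.79 + 24.05 + 25.57 + 17.69 + 24.67) / 10 = 220.9300 / 10 = 22.0930
Sum of squared deviations: (−4.0030)² + (+3.8270)² + (+1.0170)² + (−6.1630)² + (+0.0170)² + (+1.6970)² + (+1.9570)² + (+3.4770)² + (−4.4030)² + (+2.5770)² = 114.5136
Variance = 114.5136 / 9 = 12.7237
SE* = √12.7237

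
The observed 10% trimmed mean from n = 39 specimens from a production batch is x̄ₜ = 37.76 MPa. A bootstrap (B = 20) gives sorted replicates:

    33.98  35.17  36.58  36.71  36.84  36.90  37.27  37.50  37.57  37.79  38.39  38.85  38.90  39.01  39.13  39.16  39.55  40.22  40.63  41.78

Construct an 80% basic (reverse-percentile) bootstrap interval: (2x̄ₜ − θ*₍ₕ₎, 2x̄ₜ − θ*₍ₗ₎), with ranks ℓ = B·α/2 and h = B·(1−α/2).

Percentile endpoints at ranks 2 and 18: θ*₍2₎ = 35.17, θ*₍18₎ = 40.22.
Basic interval reflects these around x̄ₜ:
  lower = 2 × 37.76 − 40.22 = 35.30
  upper = 2 × 37.76 − 35.17 = 40.35

(35.30, 40.35)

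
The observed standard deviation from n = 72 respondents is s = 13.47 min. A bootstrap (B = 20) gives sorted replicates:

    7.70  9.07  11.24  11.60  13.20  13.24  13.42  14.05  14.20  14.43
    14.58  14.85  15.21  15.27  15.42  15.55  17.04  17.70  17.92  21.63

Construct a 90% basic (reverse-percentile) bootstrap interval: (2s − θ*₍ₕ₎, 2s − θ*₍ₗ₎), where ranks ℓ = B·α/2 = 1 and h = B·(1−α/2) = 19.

(9.02, 19.24)

Percentile endpoints at ranks 1 and 19: θ*₍1₎ = 7.70, θ*₍19₎ = 17.92.
Basic interval reflects these around s:
  lower = 2 × 13.47 − 17.92 = 9.02
  upper = 2 × 13.47 − 7.70 = 19.24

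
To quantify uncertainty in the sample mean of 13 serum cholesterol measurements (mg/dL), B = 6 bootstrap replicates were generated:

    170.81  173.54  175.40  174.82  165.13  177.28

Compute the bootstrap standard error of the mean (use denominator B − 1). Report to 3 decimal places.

Bootstrap SE is the standard deviation of the 6 replicate means.
Mean of replicates: (170.81 + 173.54 + 175.40 + 174.82 + 165.13 + 177.28) / 6 = 1036.9800 / 6 = 172.8300
Sum of squared deviations: (−2.0200)² + (+0.7100)² + (+2.5700)² + (+1.9900)² + (−7.7000)² + (+4.4500)² = 94.2420
Variance = 94.2420 / 5 = 18.8484
SE* = √18.8484

SE* = 4.341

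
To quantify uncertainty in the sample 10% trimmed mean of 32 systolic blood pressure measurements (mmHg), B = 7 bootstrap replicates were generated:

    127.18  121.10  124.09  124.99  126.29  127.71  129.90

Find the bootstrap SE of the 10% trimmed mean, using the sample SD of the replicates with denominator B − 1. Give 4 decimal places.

Bootstrap SE is the standard deviation of the 7 replicate 10% trimmed means.
Mean of replicates: (127.18 + 121.10 + 124.09 + 124.99 + 126.29 + 127.71 + 129.90) / 7 = 881.26000 / 7 = 125.89429
Sum of squared deviations: (+1.28571)² + (−4.79429)² + (−1.80429)² + (−0.90429)² + (+0.39571)² + (+1.81571)² + (+4.00571)² = 48.21057
Variance = 48.21057 / 6 = 8.03510
SE* = √8.03510

SE* = 2.8346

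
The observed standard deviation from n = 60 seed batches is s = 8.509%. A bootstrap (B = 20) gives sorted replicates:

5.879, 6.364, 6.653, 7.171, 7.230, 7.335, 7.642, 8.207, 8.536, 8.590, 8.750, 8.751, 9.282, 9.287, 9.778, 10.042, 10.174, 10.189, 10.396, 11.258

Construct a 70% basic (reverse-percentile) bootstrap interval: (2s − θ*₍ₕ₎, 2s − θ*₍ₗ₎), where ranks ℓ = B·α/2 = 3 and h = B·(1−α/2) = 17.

(6.844, 10.365)

Percentile endpoints at ranks 3 and 17: θ*₍3₎ = 6.653, θ*₍17₎ = 10.174.
Basic interval reflects these around s:
  lower = 2 × 8.509 − 10.174 = 6.844
  upper = 2 × 8.509 − 6.653 = 10.365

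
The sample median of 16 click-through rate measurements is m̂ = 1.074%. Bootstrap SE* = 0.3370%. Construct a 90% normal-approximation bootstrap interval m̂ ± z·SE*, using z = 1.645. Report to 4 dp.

Margin = 1.645 × 0.3370 = 0.55436
Interval: 1.074 ± 0.55436

(0.5196, 1.6284)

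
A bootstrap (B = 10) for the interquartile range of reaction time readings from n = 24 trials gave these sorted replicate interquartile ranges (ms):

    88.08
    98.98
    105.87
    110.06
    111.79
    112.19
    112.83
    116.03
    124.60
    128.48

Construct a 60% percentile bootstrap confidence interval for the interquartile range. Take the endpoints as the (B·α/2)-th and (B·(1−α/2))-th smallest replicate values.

(98.98, 116.03)

α = 0.40; lower rank = 10 × 0.200 = 2; upper rank = 10 × 0.800 = 8.
The 2nd smallest replicate is 98.98; the 8th is 116.03.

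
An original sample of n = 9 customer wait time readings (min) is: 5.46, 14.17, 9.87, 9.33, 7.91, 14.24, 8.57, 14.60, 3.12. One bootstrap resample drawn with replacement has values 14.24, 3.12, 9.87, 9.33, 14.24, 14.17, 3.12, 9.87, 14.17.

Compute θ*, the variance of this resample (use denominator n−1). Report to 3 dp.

Mean = 10.2367; sum of squared deviations = 165.3804
s² = 165.3804 / 8 = 20.6726

θ* = 20.673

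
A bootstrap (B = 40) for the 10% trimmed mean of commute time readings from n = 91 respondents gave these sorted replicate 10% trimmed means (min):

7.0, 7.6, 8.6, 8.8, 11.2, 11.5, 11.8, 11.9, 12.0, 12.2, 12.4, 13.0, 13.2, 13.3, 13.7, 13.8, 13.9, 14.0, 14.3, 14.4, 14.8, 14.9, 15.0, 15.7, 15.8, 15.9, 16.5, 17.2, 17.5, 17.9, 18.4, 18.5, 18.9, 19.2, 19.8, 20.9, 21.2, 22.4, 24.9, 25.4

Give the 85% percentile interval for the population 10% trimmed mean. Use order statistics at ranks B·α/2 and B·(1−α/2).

α = 0.15; lower rank = 40 × 0.075 = 3; upper rank = 40 × 0.925 = 37.
The 3rd smallest replicate is 8.6; the 37th is 21.2.

(8.6, 21.2)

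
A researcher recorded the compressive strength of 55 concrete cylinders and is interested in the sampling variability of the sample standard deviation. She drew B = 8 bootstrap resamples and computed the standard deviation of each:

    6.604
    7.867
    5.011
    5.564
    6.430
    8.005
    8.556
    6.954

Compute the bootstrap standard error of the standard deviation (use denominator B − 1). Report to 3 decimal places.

Bootstrap SE is the standard deviation of the 8 replicate standard deviations.
Mean of replicates: (6.604 + 7.867 + 5.011 + 5.564 + 6.430 + 8.005 + 8.556 + 6.954) / 8 = 54.9910 / 8 = 6.8739
Sum of squared deviations: (−0.2699)² + (+0.9931)² + (−1.8629)² + (−1.3099)² + (−0.4439)² + (+1.1311)² + (+1.6821)² + (+0.0801)² = 10.5576
Variance = 10.5576 / 7 = 1.5082
SE* = √1.5082

SE* = 1.228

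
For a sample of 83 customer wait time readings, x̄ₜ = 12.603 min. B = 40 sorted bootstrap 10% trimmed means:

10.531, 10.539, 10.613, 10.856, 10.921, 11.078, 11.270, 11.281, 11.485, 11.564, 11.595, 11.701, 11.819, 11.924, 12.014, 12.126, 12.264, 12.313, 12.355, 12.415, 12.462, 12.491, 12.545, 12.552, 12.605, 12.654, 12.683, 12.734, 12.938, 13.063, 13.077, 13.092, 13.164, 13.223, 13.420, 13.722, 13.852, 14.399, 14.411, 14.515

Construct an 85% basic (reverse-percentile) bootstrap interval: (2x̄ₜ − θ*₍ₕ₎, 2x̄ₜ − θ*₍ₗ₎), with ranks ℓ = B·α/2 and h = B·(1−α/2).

(11.354, 14.593)

Percentile endpoints at ranks 3 and 37: θ*₍3₎ = 10.613, θ*₍37₎ = 13.852.
Basic interval reflects these around x̄ₜ:
  lower = 2 × 12.603 − 13.852 = 11.354
  upper = 2 × 12.603 − 10.613 = 14.593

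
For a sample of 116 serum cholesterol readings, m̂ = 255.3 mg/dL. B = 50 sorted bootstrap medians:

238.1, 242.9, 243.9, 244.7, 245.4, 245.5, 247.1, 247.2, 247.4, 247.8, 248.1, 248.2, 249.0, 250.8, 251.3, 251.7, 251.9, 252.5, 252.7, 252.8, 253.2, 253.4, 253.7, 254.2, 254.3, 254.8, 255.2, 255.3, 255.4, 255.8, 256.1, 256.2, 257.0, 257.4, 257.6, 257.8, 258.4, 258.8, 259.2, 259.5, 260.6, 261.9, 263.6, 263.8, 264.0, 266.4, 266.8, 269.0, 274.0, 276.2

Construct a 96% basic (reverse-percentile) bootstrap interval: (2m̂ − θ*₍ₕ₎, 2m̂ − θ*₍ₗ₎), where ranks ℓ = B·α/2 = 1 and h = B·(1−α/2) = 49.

(236.6, 272.5)

Percentile endpoints at ranks 1 and 49: θ*₍1₎ = 238.1, θ*₍49₎ = 274.0.
Basic interval reflects these around m̂:
  lower = 2 × 255.3 − 274.0 = 236.6
  upper = 2 × 255.3 − 238.1 = 272.5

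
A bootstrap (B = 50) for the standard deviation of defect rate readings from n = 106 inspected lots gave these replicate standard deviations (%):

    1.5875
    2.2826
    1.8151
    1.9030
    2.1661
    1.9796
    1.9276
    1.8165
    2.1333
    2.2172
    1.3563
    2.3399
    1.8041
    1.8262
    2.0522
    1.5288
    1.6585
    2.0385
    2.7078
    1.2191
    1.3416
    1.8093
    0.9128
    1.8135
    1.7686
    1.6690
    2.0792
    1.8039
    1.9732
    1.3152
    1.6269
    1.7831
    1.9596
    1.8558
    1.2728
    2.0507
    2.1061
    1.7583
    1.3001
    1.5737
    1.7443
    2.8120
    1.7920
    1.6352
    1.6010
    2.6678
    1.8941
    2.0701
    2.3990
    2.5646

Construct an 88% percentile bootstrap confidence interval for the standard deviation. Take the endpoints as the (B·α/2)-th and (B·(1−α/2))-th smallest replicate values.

Sorted replicates: 0.9128, 1.2191, 1.2728, 1.3001, 1.3152, 1.3416, 1.3563, 1.5288, 1.5737, 1.5875, 1.6010, 1.6269, 1.6352, 1.6585, 1.6690, 1.7443, 1.7583, 1.7686, 1.7831, 1.7920, 1.8039, 1.8041, 1.8093, 1.8135, 1.8151, 1.8165, 1.8262, 1.8558, 1.8941, 1.9030, 1.9276, 1.9596, 1.9732, 1.9796, 2.0385, 2.0507, 2.0522, 2.0701, 2.0792, 2.1061, 2.1333, 2.1661, 2.2172, 2.2826, 2.3399, 2.3990, 2.5646, 2.6678, 2.7078, 2.8120
α = 0.12; lower rank = 50 × 0.060 = 3; upper rank = 50 × 0.940 = 47.
The 3rd smallest replicate is 1.2728; the 47th is 2.5646.

(1.2728, 2.5646)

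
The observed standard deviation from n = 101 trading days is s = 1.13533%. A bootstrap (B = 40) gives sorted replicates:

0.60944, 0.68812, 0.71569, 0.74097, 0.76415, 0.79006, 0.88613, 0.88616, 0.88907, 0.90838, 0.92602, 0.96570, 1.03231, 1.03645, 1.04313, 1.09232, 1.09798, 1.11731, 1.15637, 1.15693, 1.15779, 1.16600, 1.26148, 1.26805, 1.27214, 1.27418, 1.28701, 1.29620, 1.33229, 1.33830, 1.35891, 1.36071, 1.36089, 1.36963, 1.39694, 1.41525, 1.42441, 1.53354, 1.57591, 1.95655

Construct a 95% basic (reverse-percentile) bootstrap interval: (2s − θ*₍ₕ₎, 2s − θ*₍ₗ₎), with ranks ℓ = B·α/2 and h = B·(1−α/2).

(0.69475, 1.66122)

Percentile endpoints at ranks 1 and 39: θ*₍1₎ = 0.60944, θ*₍39₎ = 1.57591.
Basic interval reflects these around s:
  lower = 2 × 1.13533 − 1.57591 = 0.69475
  upper = 2 × 1.13533 − 0.60944 = 1.66122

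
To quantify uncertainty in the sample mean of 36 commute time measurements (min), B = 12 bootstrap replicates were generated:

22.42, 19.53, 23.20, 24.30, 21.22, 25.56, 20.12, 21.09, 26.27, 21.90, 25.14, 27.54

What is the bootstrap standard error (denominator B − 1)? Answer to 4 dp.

SE* = 2.5660

Bootstrap SE is the standard deviation of the 12 replicate means.
Mean of replicates: (22.42 + 19.53 + 23.20 + 24.30 + 21.22 + 25.56 + 20.12 + 21.09 + 26.27 + 21.90 + 25.14 + 27.54) / 12 = 278.29000 / 12 = 23.19083
Sum of squared deviations: (−0.77083)² + (−3.66083)² + (+0.00917)² + (+1.10917)² + (−1.97083)² + (+2.36917)² + (−3.07083)² + (−2.10083)² + (+3.07917)² + (−1.29083)² + (+1.94917)² + (+4.34917)² = 72.42889
Variance = 72.42889 / 11 = 6.58444
SE* = √6.58444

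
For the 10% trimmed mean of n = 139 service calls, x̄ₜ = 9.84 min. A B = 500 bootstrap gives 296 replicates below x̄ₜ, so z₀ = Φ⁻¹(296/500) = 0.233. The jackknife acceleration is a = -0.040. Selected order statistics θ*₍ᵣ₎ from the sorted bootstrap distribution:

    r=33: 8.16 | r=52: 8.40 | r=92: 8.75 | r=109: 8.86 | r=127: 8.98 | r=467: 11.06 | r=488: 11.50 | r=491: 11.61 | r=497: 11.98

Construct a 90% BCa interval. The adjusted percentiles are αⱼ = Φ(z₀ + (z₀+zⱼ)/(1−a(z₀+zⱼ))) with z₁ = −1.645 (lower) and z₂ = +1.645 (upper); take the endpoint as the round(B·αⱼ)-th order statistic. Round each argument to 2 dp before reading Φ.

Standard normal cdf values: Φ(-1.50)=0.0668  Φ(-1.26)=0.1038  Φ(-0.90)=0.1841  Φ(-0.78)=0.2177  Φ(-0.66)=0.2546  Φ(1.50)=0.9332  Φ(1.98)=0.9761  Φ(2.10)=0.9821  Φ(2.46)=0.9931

Lower: z₀ + z₁ = 0.233 + (-1.645) = -1.412; 1 − a(z₀+z₁) = 1 − (-0.040)(-1.412) = 0.9435; argument = 0.233 + (-1.412)/0.9435 = -1.2635 → -1.26.
α₁ = Φ(-1.26) = 0.1038; rank = round(500 × 0.1038) = 52; θ*₍52₎ = 8.40.
Upper: z₀ + z₂ = 1.878; 1 − a(z₀+z₂) = 1.0751; argument = 1.9798 → 1.98; α₂ = 0.9761; rank = 488; θ*₍488₎ = 11.50.

(8.40, 11.50)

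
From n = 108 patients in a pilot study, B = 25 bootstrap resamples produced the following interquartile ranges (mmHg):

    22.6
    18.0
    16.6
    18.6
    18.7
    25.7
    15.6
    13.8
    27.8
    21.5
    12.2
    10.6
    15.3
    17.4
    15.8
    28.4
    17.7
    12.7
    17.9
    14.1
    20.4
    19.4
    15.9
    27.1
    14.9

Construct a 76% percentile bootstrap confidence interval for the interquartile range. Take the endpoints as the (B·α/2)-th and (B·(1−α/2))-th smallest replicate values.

Sorted replicates: 10.6, 12.2, 12.7, 13.8, 14.1, 14.9, 15.3, 15.6, 15.8, 15.9, 16.6, 17.4, 17.7, 17.9, 18.0, 18.6, 18.7, 19.4, 20.4, 21.5, 22.6, 25.7, 27.1, 27.8, 28.4
α = 0.24; lower rank = 25 × 0.120 = 3; upper rank = 25 × 0.880 = 22.
The 3rd smallest replicate is 12.7; the 22nd is 25.7.

(12.7, 25.7)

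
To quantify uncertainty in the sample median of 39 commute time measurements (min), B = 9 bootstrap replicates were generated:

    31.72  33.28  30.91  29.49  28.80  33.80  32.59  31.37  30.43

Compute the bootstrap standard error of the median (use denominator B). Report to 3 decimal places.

Bootstrap SE is the standard deviation of the 9 replicate medians.
Mean of replicates: (31.72 + 33.28 + 30.91 + 29.49 + 28.80 + 33.80 + 32.59 + 31.37 + 30.43) / 9 = 282.3900 / 9 = 31.3767
Sum of squared deviations: (+0.3433)² + (+1.9033)² + (−0.4667)² + (−1.8867)² + (−2.5767)² + (+2.4233)² + (+1.2133)² + (−0.0067)² + (−0.9467)² = 22.3980
Variance = 22.3980 / 9 = 2.4887
SE* = √2.4887

SE* = 1.578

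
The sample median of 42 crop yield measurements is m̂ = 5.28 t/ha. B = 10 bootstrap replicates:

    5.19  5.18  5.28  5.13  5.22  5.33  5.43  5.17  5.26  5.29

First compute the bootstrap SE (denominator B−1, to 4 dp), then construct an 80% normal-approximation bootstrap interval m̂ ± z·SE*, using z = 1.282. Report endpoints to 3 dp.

(5.166, 5.394)

Mean of replicates = 5.2480; sum of squared deviations = 0.0716; SE* = √(0.0716/9) = 0.0892
Margin = 1.282 × 0.0892 = 0.1144
Interval: 5.28 ± 0.1144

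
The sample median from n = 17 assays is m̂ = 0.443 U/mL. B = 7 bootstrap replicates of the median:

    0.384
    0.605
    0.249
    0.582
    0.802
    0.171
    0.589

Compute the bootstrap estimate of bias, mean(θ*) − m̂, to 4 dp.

mean(θ*) = (0.384 + 0.605 + 0.249 + 0.582 + 0.802 + 0.171 + 0.589) / 7 = 0.48314
bias = 0.48314 − 0.443

bias = +0.0401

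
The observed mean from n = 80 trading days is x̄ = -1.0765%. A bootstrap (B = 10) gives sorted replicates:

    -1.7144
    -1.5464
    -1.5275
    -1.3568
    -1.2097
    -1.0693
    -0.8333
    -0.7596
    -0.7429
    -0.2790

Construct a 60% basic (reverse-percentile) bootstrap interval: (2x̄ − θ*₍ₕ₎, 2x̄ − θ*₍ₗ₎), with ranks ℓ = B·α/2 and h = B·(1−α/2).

Percentile endpoints at ranks 2 and 8: θ*₍2₎ = -1.5464, θ*₍8₎ = -0.7596.
Basic interval reflects these around x̄:
  lower = 2 × -1.0765 − -0.7596 = -1.3934
  upper = 2 × -1.0765 − -1.5464 = -0.6066

(-1.3934, -0.6066)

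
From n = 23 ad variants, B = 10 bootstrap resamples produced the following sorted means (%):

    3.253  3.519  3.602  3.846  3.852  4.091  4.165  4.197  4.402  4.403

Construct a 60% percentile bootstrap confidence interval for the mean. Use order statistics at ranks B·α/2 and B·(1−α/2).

α = 0.40; lower rank = 10 × 0.200 = 2; upper rank = 10 × 0.800 = 8.
The 2nd smallest replicate is 3.519; the 8th is 4.197.

(3.519, 4.197)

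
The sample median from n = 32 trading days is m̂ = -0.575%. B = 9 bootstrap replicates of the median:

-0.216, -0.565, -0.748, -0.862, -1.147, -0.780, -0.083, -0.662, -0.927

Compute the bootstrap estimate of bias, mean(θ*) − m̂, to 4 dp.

bias = −0.0906

mean(θ*) = ((-0.216) + (-0.565) + (-0.748) + (-0.862) + (-1.147) + (-0.780) + (-0.083) + (-0.662) + (-0.927)) / 9 = -0.66556
bias = -0.66556 − -0.575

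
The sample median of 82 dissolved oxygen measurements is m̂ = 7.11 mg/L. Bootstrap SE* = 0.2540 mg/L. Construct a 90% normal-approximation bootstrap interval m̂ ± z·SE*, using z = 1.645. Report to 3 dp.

(6.692, 7.528)

Margin = 1.645 × 0.2540 = 0.4178
Interval: 7.11 ± 0.4178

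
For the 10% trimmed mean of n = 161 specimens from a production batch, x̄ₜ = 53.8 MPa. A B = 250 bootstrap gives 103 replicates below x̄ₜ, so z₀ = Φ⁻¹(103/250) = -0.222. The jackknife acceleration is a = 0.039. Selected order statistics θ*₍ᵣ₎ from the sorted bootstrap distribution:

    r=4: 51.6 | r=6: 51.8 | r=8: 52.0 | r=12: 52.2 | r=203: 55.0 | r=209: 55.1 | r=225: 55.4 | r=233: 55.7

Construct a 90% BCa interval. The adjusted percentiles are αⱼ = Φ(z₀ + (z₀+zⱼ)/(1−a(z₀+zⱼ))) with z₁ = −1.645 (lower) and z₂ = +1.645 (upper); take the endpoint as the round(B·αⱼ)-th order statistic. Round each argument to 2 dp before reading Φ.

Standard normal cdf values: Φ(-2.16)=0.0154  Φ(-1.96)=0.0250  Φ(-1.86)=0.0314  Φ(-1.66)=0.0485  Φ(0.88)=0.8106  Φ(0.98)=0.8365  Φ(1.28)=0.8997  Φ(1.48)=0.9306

Lower: z₀ + z₁ = -0.222 + (-1.645) = -1.867; 1 − a(z₀+z₁) = 1 − (0.039)(-1.867) = 1.0728; argument = -0.222 + (-1.867)/1.0728 = -1.9623 → -1.96.
α₁ = Φ(-1.96) = 0.0250; rank = round(250 × 0.0250) = 6; θ*₍6₎ = 51.8.
Upper: z₀ + z₂ = 1.423; 1 − a(z₀+z₂) = 0.9445; argument = 1.2846 → 1.28; α₂ = 0.8997; rank = 225; θ*₍225₎ = 55.4.

(51.8, 55.4)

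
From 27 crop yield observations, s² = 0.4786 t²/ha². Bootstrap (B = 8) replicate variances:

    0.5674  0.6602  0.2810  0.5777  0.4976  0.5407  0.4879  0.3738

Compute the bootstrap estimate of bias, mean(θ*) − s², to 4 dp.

mean(θ*) = (0.5674 + 0.6602 + 0.2810 + 0.5777 + 0.4976 + 0.5407 + 0.4879 + 0.3738) / 8 = 0.49829
bias = 0.49829 − 0.4786

bias = +0.0197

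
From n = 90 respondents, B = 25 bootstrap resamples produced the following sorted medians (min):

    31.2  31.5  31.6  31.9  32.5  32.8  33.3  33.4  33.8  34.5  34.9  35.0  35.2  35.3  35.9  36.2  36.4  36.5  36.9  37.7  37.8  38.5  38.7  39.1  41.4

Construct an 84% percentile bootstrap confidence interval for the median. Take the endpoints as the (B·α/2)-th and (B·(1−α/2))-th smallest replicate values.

α = 0.16; lower rank = 25 × 0.080 = 2; upper rank = 25 × 0.920 = 23.
The 2nd smallest replicate is 31.5; the 23rd is 38.7.

(31.5, 38.7)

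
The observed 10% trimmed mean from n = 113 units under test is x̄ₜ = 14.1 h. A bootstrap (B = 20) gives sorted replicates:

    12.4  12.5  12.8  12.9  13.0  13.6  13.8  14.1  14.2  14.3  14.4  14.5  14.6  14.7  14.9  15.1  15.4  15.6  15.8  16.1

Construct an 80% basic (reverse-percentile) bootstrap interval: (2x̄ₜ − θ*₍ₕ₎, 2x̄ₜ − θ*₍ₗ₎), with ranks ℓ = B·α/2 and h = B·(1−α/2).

Percentile endpoints at ranks 2 and 18: θ*₍2₎ = 12.5, θ*₍18₎ = 15.6.
Basic interval reflects these around x̄ₜ:
  lower = 2 × 14.1 − 15.6 = 12.6
  upper = 2 × 14.1 − 12.5 = 15.7

(12.6, 15.7)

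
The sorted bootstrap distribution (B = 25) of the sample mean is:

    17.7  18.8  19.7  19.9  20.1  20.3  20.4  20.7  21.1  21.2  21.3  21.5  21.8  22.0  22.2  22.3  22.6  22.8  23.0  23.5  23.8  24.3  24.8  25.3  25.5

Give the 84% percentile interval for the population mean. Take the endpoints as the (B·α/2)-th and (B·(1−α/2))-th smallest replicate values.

α = 0.16; lower rank = 25 × 0.080 = 2; upper rank = 25 × 0.920 = 23.
The 2nd smallest replicate is 18.8; the 23rd is 24.8.

(18.8, 24.8)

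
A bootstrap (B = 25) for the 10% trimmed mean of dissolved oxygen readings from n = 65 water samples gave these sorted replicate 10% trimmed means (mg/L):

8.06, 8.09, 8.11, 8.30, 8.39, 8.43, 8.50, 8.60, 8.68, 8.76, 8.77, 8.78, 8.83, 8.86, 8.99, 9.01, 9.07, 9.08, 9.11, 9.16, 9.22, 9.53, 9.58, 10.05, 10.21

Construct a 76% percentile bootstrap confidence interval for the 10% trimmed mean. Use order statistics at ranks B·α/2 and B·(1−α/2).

(8.11, 9.53)

α = 0.24; lower rank = 25 × 0.120 = 3; upper rank = 25 × 0.880 = 22.
The 3rd smallest replicate is 8.11; the 22nd is 9.53.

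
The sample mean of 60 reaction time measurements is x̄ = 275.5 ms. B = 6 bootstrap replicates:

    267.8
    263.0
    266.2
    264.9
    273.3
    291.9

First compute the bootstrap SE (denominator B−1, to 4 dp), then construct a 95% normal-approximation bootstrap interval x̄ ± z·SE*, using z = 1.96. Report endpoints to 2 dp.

(254.46, 296.54)

Mean of replicates = 271.1833; sum of squared deviations = 576.3883; SE* = √(576.3883/5) = 10.7367
Margin = 1.96 × 10.7367 = 21.044
Interval: 275.5 ± 21.044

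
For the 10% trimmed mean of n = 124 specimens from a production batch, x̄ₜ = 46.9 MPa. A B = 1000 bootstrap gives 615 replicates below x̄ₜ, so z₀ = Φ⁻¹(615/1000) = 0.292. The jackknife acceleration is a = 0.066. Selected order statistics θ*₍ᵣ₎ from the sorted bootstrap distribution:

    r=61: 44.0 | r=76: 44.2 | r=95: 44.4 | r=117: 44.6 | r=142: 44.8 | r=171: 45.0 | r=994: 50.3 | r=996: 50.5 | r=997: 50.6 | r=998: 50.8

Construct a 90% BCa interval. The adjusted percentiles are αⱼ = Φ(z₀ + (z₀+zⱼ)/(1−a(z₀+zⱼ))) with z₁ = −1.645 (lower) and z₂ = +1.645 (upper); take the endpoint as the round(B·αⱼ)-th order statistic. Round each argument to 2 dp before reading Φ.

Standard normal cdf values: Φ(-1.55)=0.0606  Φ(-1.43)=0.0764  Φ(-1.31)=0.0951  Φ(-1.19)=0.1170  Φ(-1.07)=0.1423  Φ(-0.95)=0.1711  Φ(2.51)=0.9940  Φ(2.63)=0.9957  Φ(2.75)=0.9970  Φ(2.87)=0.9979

(45.0, 50.3)

Lower: z₀ + z₁ = 0.292 + (-1.645) = -1.353; 1 − a(z₀+z₁) = 1 − (0.066)(-1.353) = 1.0893; argument = 0.292 + (-1.353)/1.0893 = -0.9501 → -0.95.
α₁ = Φ(-0.95) = 0.1711; rank = round(1000 × 0.1711) = 171; θ*₍171₎ = 45.0.
Upper: z₀ + z₂ = 1.937; 1 − a(z₀+z₂) = 0.8722; argument = 2.5129 → 2.51; α₂ = 0.9940; rank = 994; θ*₍994₎ = 50.3.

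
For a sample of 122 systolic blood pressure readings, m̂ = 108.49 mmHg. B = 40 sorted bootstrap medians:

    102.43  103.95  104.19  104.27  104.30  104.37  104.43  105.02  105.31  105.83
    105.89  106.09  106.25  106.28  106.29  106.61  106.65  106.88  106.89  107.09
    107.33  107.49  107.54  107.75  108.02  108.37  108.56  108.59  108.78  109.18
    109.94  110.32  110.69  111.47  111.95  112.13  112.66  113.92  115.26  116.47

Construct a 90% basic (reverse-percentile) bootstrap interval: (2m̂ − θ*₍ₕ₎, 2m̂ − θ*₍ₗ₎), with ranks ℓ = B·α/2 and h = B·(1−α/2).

(103.06, 113.03)

Percentile endpoints at ranks 2 and 38: θ*₍2₎ = 103.95, θ*₍38₎ = 113.92.
Basic interval reflects these around m̂:
  lower = 2 × 108.49 − 113.92 = 103.06
  upper = 2 × 108.49 − 103.95 = 113.03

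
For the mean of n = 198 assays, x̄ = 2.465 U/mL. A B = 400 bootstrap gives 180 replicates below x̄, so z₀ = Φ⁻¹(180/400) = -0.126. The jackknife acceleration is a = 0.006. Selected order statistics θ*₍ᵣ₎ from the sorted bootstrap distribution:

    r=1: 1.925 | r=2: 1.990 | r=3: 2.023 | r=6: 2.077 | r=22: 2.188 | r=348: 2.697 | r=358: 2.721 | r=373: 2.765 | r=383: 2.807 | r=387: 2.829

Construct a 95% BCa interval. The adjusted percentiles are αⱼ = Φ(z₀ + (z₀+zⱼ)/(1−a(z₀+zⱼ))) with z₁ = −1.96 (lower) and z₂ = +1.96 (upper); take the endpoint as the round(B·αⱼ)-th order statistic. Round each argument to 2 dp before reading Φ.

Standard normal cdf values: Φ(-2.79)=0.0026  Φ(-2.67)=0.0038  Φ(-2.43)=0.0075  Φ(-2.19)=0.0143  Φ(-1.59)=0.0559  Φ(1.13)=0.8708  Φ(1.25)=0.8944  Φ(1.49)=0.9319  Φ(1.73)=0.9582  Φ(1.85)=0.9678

Lower: z₀ + z₁ = -0.126 + (-1.960) = -2.086; 1 − a(z₀+z₁) = 1 − (0.006)(-2.086) = 1.0125; argument = -0.126 + (-2.086)/1.0125 = -2.1862 → -2.19.
α₁ = Φ(-2.19) = 0.0143; rank = round(400 × 0.0143) = 6; θ*₍6₎ = 2.077.
Upper: z₀ + z₂ = 1.834; 1 − a(z₀+z₂) = 0.9890; argument = 1.7284 → 1.73; α₂ = 0.9582; rank = 383; θ*₍383₎ = 2.807.

(2.077, 2.807)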